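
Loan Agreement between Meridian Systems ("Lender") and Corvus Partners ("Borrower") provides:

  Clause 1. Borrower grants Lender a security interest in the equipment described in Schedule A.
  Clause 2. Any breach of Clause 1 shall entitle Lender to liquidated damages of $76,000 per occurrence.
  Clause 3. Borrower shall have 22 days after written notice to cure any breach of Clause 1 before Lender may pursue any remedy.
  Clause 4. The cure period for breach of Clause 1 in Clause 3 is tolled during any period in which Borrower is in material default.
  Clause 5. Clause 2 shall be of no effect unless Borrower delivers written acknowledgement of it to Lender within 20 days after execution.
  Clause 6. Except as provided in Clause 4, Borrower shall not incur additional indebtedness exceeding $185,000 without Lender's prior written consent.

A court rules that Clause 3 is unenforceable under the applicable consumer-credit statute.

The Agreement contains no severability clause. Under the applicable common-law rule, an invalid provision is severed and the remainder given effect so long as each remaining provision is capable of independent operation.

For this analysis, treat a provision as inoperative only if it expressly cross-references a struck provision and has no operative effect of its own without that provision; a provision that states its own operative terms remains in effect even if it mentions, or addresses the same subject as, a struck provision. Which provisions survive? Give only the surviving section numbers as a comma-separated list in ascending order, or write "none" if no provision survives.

Clause 3 is struck. Clause 4 operates only by reference to Clause 3, so it falls with Clause 3. Clause 6 mentions Clause 4 but its own obligation stands independently of Clause 4, so Clause 6 is not affected. Under the stated default rule, only provisions that cannot operate independently fall away; the rest are enforced. The provisions still in force are Clause 1, Clause 2, Clause 5, and Clause 6.

1, 2, 5, 6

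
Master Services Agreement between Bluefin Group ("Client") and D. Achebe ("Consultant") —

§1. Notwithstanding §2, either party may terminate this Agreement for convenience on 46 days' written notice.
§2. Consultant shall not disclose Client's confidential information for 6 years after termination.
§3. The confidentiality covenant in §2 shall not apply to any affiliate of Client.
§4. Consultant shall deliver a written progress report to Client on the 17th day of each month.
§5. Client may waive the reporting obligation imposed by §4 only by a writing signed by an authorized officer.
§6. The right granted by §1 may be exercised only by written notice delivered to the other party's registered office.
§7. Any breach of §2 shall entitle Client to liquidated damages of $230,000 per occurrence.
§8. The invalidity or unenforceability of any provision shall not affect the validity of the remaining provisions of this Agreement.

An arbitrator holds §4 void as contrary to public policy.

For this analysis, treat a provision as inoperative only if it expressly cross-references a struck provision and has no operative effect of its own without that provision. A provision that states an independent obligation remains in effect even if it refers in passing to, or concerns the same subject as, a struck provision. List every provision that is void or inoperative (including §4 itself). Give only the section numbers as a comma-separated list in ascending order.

4, 5

§4 is struck. §5 operates only by reference to §4, so it falls with §4. Under the severability clause in §8, the remaining provisions continue in force. The provisions still in force are §1, §2, §3, §6, §7, and §8.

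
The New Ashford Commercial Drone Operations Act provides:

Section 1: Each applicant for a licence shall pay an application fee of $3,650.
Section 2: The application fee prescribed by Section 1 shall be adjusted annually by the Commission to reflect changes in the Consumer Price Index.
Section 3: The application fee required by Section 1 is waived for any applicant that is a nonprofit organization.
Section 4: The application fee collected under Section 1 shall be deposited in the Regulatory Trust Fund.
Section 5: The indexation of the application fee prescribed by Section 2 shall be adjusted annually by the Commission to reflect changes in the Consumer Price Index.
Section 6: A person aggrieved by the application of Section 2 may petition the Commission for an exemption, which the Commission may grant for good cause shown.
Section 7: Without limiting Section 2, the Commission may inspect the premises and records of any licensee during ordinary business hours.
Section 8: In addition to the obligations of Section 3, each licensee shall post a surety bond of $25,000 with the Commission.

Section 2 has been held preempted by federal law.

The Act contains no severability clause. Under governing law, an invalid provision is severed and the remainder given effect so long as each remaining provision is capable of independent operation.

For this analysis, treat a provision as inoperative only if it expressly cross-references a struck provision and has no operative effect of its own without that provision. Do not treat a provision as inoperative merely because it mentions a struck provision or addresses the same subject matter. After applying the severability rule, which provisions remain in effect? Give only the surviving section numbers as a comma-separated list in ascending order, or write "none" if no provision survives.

Section 2 is struck. Section 5 operates only by reference to Section 2, so it falls with Section 2. Section 6 operates only by reference to Section 2, so it falls with Section 2. Although Section 7 refers to Section 2, its operative terms do not depend on Section 2, so it remains in effect. Under the stated default rule, only provisions that cannot operate independently fall away; the rest are enforced. Section 1, Section 3, Section 4, Section 7, and Section 8 remain in effect.

1, 3, 4, 7, 8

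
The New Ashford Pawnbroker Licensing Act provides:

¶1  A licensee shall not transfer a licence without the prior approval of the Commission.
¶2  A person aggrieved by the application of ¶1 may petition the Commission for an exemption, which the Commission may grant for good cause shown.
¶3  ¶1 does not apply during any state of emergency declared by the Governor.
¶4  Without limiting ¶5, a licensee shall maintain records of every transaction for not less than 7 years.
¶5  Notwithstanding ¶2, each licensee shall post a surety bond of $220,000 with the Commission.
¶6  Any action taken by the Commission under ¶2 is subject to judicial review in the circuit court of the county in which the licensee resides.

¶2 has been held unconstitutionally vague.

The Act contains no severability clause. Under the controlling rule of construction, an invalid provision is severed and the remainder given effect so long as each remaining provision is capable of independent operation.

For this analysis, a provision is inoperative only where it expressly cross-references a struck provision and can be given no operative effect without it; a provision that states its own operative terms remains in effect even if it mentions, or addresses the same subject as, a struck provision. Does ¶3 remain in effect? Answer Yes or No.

¶2 is struck. ¶6 operates only by reference to ¶2, so it falls with ¶2. ¶5 mentions ¶2 but its own obligation stands independently of ¶2, so ¶5 is not affected. With no severability clause, the stated default rule severs what cannot stand and enforces each remaining provision that can operate on its own. The provisions still in force are ¶1, ¶3, ¶4, and ¶5. ¶3 is among the surviving provisions, so the answer is yes.

Yes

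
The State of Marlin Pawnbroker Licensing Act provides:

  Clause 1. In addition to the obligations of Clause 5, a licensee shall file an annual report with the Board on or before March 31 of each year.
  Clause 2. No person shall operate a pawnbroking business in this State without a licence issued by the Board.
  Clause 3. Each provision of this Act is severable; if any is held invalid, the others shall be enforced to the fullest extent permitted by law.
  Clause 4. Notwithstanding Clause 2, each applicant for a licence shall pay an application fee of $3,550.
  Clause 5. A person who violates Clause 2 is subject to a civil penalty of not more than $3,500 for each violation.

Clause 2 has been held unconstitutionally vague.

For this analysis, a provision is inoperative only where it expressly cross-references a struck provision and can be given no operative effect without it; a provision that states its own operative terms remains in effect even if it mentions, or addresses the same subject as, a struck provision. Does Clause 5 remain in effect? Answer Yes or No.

No

Clause 2 is struck. Clause 5 has no operative effect of its own apart from Clause 2 and is therefore inoperative. Clause 1 mentions Clause 5 but its own obligation stands independently of Clause 5, so Clause 1 is not affected. Although Clause 4 refers to Clause 2, its operative terms do not depend on Clause 2, so it remains in effect. Under the severability clause in Clause 3, the remaining provisions continue in force. That leaves Clause 1, Clause 3, and Clause 4 in effect. Clause 5 is among the inoperative provisions, so the answer is no.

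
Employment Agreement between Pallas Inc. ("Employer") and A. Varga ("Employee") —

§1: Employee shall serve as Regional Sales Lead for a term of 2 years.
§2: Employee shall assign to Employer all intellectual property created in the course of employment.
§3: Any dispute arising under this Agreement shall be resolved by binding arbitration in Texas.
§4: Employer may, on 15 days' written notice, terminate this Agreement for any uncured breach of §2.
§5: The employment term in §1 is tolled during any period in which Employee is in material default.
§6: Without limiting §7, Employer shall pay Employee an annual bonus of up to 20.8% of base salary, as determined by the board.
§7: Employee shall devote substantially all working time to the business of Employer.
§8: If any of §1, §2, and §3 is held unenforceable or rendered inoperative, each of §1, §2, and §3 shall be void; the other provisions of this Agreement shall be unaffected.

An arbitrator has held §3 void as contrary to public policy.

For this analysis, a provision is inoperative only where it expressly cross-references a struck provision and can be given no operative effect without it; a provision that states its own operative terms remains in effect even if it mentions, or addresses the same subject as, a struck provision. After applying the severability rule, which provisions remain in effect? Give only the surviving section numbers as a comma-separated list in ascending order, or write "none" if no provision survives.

§3 is struck. No other provision's operative terms depend on §3. §8 declares §1, §2, and §3 mutually dependent; since one of them has fallen, all of them are of no effect. That brings down §1 and §2 as well. §4 and §5 in turn depend solely on a provision now struck and likewise fall. The remainder continues in force under §8. The provisions still in force are §6, §7, and §8.

6, 7, 8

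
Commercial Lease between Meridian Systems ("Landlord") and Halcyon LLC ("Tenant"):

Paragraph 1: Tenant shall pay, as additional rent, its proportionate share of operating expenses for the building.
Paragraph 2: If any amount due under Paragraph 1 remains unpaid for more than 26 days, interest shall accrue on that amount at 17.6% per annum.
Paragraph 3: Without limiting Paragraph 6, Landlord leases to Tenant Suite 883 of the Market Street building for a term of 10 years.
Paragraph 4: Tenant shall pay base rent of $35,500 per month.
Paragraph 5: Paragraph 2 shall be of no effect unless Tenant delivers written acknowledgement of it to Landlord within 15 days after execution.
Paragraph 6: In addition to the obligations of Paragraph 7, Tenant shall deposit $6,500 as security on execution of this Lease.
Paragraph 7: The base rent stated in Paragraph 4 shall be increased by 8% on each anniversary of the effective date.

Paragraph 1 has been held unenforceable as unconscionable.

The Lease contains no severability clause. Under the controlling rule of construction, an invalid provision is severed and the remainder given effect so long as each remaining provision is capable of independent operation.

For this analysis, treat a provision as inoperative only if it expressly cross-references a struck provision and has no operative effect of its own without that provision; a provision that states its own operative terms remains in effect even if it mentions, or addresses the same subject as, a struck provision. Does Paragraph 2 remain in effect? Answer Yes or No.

No

Paragraph 1 is struck. Paragraph 2 has no operative effect of its own apart from Paragraph 1 and is therefore inoperative. The only function of Paragraph 5 is the acknowledgement condition for Paragraph 2, so it cannot stand once Paragraph 2 is removed. With no severability clause, the stated default rule severs what cannot stand and enforces each remaining provision that can operate on its own. The provisions still in force are Paragraph 3, Paragraph 4, Paragraph 6, and Paragraph 7. Paragraph 2 is among the inoperative provisions, so the answer is no.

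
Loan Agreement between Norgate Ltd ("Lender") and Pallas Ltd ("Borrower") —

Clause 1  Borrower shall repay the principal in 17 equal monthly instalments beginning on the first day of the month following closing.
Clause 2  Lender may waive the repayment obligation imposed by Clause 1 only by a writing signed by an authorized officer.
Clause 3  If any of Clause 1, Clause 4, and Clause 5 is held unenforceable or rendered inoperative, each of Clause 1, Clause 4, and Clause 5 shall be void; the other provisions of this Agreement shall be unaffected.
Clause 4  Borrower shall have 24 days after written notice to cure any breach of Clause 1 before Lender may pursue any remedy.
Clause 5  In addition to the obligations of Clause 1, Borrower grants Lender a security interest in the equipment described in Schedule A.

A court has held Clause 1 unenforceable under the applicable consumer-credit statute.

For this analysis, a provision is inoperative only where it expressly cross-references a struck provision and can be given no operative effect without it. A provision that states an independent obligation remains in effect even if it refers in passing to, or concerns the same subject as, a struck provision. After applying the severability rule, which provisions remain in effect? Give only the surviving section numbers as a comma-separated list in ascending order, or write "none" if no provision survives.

Clause 1 is struck. Clause 2 operates only by reference to Clause 1, so it falls with Clause 1. Clause 4 has no operative effect of its own apart from Clause 1 and is therefore inoperative. Clause 3 declares Clause 1, Clause 4, and Clause 5 mutually dependent; since one of them has fallen, all of them are of no effect. That brings down Clause 5 as well. The remainder continues in force under Clause 3. Only Clause 3 remains in effect.

3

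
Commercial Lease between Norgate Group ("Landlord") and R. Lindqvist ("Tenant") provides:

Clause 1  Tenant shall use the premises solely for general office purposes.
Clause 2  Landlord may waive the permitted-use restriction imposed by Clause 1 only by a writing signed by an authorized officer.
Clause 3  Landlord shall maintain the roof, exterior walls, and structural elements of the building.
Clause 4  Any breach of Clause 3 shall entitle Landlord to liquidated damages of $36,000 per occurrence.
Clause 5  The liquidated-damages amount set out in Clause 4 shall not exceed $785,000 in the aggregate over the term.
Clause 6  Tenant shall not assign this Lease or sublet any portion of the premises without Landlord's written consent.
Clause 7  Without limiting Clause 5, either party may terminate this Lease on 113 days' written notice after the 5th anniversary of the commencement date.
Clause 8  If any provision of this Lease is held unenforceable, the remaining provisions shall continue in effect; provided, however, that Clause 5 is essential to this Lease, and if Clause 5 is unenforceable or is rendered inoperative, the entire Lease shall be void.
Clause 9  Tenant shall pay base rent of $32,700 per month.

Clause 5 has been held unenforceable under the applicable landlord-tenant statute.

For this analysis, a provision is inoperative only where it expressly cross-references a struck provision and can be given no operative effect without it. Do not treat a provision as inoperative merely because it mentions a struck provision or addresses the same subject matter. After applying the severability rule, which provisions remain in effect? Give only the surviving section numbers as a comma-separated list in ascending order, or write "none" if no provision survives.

none

Clause 5 is struck. Nothing else in the Lease is defined by reference to Clause 5. Clause 8 makes Clause 5 an essential term, and Clause 5 is the provision held invalid; under Clause 8, the entire Lease is therefore void. No provision of the Lease survives.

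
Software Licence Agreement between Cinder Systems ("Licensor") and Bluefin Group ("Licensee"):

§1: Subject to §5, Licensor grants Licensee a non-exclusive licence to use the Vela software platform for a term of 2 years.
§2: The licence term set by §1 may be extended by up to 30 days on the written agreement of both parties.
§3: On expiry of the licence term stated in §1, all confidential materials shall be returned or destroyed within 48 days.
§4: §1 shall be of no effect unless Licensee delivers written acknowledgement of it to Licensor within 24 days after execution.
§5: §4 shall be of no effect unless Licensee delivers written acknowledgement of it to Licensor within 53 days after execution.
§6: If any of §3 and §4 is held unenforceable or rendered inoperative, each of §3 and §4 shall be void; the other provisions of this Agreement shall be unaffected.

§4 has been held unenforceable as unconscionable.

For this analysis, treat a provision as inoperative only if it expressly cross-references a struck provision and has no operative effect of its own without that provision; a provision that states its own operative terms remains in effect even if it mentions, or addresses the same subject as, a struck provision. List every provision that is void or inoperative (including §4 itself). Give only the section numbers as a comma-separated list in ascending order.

3, 4, 5

§4 is struck. §5 has no operative effect of its own apart from §4 and is therefore inoperative. Although §1 refers to §5, its operative terms do not depend on §5, so it remains in effect. §6 declares §3 and §4 mutually dependent; since one of them has fallen, all of them are of no effect. That brings down §3 as well. The remainder continues in force under §6. The provisions still in force are §1, §2, and §6.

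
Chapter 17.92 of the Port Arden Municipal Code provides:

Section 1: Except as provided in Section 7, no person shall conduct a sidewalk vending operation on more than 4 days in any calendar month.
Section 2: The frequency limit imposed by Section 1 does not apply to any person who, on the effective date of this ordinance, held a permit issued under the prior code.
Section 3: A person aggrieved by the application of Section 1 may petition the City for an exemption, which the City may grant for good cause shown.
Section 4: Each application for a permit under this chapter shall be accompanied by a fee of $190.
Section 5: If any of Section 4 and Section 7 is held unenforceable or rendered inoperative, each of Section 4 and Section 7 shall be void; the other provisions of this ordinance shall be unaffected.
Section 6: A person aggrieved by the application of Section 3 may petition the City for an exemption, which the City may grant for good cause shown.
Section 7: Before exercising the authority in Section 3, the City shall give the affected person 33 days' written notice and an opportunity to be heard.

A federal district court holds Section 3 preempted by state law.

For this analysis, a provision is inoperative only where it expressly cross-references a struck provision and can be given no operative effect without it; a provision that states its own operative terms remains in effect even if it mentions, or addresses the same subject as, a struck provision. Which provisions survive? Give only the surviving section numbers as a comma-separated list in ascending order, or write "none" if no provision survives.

1, 2, 5

Section 3 is struck. The only function of Section 6 is the exemption procedure for Section 3, so it cannot stand once Section 3 is removed. Section 7 merely fixes the notice-and-hearing requirement for Section 3; with Section 3 gone it has nothing to operate on and falls away. Section 1 mentions Section 7 but its own obligation stands independently of Section 7, so Section 1 is not affected. Section 5 declares Section 4 and Section 7 mutually dependent; since one of them has fallen, all of them are of no effect. That brings down Section 4 as well. The remainder continues in force under Section 5. That leaves Section 1, Section 2, and Section 5 in effect.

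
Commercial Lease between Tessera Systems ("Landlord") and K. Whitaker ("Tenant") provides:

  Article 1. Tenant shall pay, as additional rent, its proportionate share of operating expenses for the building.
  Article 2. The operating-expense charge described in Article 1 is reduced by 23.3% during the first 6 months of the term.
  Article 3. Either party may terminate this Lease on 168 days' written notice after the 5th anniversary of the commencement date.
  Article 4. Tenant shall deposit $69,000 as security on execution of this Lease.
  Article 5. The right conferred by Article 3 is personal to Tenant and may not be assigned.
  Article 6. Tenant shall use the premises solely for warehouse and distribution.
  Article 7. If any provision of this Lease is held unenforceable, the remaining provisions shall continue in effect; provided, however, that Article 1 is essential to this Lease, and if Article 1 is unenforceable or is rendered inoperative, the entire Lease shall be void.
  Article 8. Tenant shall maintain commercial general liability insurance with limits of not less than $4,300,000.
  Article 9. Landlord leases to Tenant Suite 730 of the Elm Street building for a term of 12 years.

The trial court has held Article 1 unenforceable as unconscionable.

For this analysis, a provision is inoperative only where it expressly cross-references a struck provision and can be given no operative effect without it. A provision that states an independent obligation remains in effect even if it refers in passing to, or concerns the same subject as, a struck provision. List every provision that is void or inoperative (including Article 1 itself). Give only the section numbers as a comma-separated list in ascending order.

Article 1 is struck. Article 2 has no operative effect of its own apart from Article 1 and is therefore inoperative. Article 7 makes Article 1 an essential term, and Article 1 is the provision held invalid; under Article 7, the entire Lease is therefore void. No provision of the Lease survives.

1, 2, 3, 4, 5, 6, 7, 8, 9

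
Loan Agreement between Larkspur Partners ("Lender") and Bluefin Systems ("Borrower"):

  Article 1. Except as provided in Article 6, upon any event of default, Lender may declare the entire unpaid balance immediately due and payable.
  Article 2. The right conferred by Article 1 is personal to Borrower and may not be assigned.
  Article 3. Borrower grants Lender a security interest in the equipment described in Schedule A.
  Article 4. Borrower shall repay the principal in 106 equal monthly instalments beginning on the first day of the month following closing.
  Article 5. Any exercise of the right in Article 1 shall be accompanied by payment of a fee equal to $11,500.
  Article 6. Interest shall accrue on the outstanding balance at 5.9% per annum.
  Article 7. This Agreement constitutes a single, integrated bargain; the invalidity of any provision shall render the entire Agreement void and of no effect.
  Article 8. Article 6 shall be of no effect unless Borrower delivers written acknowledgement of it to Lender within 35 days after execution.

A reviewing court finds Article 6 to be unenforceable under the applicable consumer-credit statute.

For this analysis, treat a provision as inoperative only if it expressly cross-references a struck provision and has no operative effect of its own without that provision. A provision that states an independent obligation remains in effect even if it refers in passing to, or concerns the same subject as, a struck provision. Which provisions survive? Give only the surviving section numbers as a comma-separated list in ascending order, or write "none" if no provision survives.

none

Article 6 is struck. Article 8 operates only by reference to Article 6, so it falls with Article 6. Article 7 provides that the Agreement is not severable, so the invalidity of any one provision voids the entire Agreement. No provision of the Agreement survives.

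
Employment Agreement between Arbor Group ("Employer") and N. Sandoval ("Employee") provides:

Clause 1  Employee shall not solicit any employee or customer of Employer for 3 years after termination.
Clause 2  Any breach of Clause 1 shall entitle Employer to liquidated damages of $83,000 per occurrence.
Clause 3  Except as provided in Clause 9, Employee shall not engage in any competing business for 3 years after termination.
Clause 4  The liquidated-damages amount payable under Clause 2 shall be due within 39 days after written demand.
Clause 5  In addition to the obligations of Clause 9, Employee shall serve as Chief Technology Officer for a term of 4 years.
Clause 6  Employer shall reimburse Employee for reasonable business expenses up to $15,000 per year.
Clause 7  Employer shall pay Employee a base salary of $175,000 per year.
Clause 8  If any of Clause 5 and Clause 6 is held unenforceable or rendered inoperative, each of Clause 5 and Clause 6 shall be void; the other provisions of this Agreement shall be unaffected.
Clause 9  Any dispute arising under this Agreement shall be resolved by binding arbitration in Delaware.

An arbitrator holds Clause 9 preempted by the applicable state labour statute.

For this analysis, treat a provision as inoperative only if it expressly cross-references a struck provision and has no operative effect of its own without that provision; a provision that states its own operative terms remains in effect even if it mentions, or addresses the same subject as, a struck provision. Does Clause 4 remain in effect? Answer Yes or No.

Yes

Clause 9 is struck. Although Clause 3 refers to Clause 9, its operative terms do not depend on Clause 9, so it remains in effect. Although Clause 5 refers to Clause 9, its operative terms do not depend on Clause 9, so it remains in effect. No other provision's operative terms depend on Clause 9. Clause 8 ties Clause 5 and Clause 6 together, but none of those is affected here; the remaining provisions continue in force under Clause 8. Clause 1, Clause 2, Clause 3, Clause 4, Clause 5, Clause 6, Clause 7, and Clause 8 remain in effect. Clause 4 is among the surviving provisions, so the answer is yes.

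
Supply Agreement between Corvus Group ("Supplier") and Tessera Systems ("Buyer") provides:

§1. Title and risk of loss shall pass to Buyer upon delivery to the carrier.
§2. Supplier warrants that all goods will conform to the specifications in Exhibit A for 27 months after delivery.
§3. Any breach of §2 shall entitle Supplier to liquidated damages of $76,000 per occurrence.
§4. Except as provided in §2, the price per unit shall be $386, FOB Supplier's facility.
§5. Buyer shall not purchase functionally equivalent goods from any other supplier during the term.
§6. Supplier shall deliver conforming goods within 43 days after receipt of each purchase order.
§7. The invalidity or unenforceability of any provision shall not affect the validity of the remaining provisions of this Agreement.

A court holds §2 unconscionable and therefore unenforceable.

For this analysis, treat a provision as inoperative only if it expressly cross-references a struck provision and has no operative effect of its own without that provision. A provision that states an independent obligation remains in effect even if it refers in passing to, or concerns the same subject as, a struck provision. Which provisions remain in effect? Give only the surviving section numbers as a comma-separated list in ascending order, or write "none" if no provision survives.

1, 4, 5, 6, 7

§2 is struck. §3 has no operative effect of its own apart from §2 and is therefore inoperative. §4 mentions §2 but its own obligation stands independently of §2, so §4 is not affected. §7 is a severability clause and preserves every provision that can still be given independent effect. That leaves §1, §4, §5, §6, and §7 in effect.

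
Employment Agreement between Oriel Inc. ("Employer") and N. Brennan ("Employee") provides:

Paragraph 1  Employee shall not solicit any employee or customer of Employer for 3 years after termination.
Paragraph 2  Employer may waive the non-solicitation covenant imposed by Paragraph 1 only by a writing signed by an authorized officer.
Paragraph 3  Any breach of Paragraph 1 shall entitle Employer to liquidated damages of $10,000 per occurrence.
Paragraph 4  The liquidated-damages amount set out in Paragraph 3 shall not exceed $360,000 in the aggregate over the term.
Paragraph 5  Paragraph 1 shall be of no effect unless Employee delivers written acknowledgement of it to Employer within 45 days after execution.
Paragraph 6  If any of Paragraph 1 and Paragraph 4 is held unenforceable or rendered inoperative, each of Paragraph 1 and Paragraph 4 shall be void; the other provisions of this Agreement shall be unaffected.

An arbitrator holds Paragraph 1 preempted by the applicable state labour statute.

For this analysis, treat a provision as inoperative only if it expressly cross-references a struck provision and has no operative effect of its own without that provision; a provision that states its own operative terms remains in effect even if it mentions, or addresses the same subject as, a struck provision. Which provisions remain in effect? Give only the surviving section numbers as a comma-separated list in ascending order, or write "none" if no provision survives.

Paragraph 1 is struck. Paragraph 2 operates only by reference to Paragraph 1, so it falls with Paragraph 1. Paragraph 3 has no operative effect of its own apart from Paragraph 1 and is therefore inoperative. The only function of Paragraph 5 is the acknowledgement condition for Paragraph 1, so it cannot stand once Paragraph 1 is removed. The whole of Paragraph 4 is the aggregate cap on the liquidated-damages amount, defined by reference to Paragraph 3, so Paragraph 4 cannot stand once Paragraph 3 is removed. Paragraph 6 declares Paragraph 1 and Paragraph 4 mutually dependent; since one of them has fallen, all of them are of no effect. The remainder continues in force under Paragraph 6. Only Paragraph 6 remains in effect.

6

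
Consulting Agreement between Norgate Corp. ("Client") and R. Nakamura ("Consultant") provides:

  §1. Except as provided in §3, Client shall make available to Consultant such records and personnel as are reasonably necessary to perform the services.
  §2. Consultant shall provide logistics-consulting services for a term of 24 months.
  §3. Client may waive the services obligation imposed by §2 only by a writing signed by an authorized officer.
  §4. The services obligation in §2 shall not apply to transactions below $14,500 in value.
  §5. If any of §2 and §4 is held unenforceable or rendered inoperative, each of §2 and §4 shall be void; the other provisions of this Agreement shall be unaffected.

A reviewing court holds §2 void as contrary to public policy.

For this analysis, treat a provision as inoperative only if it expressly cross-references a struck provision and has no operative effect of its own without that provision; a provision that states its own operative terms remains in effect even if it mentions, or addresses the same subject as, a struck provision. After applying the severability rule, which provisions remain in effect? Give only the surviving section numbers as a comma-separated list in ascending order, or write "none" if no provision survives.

1, 5

§2 is struck. §3 has no operative effect of its own apart from §2 and is therefore inoperative. §4 operates only by reference to §2, so it falls with §2. Although §1 refers to §3, its operative terms do not depend on §3, so it remains in effect. §5 declares §2 and §4 mutually dependent; since one of them has fallen, all of them are of no effect. The remainder continues in force under §5. That leaves §1 and §5 in effect.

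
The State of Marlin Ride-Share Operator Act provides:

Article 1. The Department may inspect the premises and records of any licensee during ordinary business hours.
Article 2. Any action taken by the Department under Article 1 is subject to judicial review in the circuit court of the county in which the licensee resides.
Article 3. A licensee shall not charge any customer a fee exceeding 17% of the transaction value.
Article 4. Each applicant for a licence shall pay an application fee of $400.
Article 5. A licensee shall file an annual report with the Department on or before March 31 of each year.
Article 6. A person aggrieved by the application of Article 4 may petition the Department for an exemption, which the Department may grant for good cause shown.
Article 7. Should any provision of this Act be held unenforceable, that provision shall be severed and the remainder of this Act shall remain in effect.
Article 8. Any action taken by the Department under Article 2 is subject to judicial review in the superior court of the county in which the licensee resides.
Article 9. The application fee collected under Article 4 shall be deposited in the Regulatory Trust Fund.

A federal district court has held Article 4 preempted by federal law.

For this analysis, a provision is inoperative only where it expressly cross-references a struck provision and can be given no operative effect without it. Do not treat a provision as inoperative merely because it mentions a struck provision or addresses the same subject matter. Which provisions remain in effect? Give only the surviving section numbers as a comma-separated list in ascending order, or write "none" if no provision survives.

Article 4 is struck. Article 6 operates only by reference to Article 4, so it falls with Article 4. The whole of Article 9 is the disposition of the application fee, defined by reference to Article 4, so Article 9 cannot stand once Article 4 is removed. Article 7 is a severability clause and preserves every provision that can still be given independent effect. Article 1, Article 2, Article 3, Article 5, Article 7, and Article 8 remain in effect.

1, 2, 3, 5, 7, 8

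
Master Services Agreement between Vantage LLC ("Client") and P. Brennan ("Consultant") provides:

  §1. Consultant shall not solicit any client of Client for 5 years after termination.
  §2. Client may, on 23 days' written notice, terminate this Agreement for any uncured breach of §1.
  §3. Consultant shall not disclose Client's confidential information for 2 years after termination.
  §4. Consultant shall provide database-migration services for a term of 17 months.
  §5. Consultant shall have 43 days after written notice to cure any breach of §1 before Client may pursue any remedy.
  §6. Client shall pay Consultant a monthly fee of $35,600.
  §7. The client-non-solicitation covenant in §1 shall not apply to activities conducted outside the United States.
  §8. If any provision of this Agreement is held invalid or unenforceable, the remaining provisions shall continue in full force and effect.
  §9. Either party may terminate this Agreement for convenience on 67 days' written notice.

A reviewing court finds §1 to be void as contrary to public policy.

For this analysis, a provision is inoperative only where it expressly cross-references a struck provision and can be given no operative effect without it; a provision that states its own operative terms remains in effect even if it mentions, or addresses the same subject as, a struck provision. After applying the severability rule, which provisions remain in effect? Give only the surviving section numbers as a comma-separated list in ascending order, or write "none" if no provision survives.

§1 is struck. §2 merely fixes the termination right for breach of §1; with §1 gone it has nothing to operate on and falls away. §5 operates only by reference to §1, so it falls with §1. §7 does nothing except set the carve-out from the client-non-solicitation covenant by reference to §1; with §1 gone it has no independent effect and is inoperative. Under the severability clause in §8, the remaining provisions continue in force. §3, §4, §6, §8, and §9 remain in effect.

3, 4, 6, 8, 9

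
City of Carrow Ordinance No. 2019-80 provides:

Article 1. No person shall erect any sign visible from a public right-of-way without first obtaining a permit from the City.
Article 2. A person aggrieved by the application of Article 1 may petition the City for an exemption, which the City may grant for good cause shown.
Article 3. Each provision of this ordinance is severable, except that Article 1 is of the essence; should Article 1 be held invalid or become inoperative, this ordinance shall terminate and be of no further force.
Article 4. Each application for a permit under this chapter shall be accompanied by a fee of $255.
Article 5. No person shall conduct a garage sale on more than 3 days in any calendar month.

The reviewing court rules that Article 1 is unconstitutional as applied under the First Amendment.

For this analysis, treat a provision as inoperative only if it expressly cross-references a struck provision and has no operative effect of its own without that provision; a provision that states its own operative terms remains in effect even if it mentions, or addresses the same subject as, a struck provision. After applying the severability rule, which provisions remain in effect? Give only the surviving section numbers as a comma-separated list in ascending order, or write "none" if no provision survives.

none

Article 1 is struck. Article 2 has no operative effect of its own apart from Article 1 and is therefore inoperative. Article 3 makes Article 1 an essential term, and Article 1 is the provision held invalid; under Article 3, the entire ordinance is therefore void. No provision of the ordinance survives.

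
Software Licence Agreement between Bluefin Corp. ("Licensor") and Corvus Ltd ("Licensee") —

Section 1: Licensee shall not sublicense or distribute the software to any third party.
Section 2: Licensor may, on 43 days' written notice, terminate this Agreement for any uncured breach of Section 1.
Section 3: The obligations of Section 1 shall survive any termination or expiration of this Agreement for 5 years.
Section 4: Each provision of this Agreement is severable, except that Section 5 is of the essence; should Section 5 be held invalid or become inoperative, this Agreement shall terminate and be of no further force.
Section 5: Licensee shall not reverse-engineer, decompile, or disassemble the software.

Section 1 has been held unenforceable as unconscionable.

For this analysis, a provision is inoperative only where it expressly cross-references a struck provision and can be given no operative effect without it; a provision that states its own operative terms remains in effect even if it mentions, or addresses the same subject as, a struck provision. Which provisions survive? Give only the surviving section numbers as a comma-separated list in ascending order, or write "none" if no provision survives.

4, 5

Section 1 is struck. Section 2 merely fixes the termination right for breach of Section 1; with Section 1 gone it has nothing to operate on and falls away. The only function of Section 3 is the survival period for Section 1, so it cannot stand once Section 1 is removed. Section 4 makes Section 5 an essential term, but Section 5 is unaffected, so the severability proviso in Section 4 preserves the remaining provisions. Section 4 and Section 5 remain in effect.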